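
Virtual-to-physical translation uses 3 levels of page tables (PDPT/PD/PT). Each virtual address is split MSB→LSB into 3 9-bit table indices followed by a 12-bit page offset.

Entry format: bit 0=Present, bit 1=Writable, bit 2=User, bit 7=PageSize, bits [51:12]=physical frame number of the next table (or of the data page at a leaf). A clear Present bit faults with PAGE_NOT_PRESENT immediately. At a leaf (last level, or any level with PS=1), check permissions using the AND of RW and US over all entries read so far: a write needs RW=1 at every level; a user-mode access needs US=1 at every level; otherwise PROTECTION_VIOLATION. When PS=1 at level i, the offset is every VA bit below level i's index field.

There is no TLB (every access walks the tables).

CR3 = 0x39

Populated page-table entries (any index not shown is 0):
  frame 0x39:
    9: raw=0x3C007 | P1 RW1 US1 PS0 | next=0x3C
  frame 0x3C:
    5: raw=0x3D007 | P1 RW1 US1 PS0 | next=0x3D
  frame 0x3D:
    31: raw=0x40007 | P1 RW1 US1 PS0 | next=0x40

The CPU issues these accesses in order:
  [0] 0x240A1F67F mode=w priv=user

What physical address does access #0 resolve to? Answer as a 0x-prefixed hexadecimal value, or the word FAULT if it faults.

Trace:
#0 VA=0x240A1F67F (w,user):
  L0 @0x39[9] → 0x3C007  P=1,RW=1,US=1,PS=0
  L1 @0x3C[5] → 0x3D007  P=1,RW=1,US=1,PS=0
  L2 @0x3D[31] → 0x40007  P=1,RW=1,US=1,PS=0
  ✓ 0x4067F  — 3 lookups

Access #0 PA: 0x4067F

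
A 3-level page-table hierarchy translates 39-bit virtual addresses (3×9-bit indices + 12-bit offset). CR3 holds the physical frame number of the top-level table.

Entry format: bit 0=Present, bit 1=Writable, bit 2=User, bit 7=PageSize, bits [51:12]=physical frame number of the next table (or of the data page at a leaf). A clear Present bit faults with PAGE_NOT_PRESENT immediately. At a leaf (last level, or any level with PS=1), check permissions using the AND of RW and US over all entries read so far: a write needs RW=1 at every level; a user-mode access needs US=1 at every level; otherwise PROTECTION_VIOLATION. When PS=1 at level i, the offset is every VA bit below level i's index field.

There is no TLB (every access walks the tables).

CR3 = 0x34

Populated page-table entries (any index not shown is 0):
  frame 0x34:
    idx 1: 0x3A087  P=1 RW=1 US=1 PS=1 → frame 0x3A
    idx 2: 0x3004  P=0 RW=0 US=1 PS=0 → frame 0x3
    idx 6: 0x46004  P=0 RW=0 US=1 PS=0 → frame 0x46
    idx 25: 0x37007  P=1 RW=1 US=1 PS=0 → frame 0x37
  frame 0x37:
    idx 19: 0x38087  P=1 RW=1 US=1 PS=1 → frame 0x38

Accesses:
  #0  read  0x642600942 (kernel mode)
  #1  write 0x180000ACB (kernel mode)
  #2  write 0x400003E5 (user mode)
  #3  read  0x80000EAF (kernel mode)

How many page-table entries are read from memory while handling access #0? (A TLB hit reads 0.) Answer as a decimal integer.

Walk each access:
#0 VA=0x642600942 (r,kernel):
  [0] read 0x34 idx=25: raw=0x37007 flags P=1 W=1 U=1 S=0
  [1] read 0x37 idx=19: raw=0x38087 flags P=1 W=1 U=1 S=1
  → PA=0x38942 (huge @L1)  (2 entries read)
#1 VA=0x180000ACB (w,kernel):
  [0] read 0x34 idx=6: raw=0x46004 flags P=0 W=0 U=1 S=0
  ⇒ fault: PAGE_NOT_PRESENT  — 1 lookups
#2 VA=0x400003E5 (w,user):
  [0] read 0x34 idx=1: raw=0x3A087 flags P=1 W=1 U=1 S=1
  → PA=0x3A3E5 (huge @L0)  (1 entries read)
#3 VA=0x80000EAF (r,kernel):
  [0] read 0x34 idx=2: raw=0x3004 flags P=0 W=0 U=1 S=0
  ⇒ fault: PAGE_NOT_PRESENT  — 1 lookups

Entries read for #0: 2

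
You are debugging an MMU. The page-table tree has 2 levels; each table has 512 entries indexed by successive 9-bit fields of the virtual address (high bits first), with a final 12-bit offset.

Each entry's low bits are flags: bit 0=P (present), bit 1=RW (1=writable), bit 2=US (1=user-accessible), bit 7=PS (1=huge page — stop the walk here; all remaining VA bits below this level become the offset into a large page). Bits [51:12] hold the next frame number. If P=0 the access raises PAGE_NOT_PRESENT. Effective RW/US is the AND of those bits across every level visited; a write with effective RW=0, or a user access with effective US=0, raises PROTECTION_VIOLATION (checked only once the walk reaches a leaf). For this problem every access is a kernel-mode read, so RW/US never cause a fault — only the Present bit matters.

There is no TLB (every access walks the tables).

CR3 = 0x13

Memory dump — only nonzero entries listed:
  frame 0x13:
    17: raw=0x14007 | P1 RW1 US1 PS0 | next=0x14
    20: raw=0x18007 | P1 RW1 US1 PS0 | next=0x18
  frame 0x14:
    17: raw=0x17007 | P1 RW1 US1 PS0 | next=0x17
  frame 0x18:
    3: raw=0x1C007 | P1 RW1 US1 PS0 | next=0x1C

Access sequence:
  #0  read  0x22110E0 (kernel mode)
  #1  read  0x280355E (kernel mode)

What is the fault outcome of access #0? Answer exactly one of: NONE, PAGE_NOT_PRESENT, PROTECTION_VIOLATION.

Per-access translation:
#0 VA=0x22110E0 (r,kernel):
  L0: frame=0x13 idx=17 entry=0x14007 [P=1 RW=1 US=1 PS=0]
  L1: frame=0x14 idx=17 entry=0x17007 [P=1 RW=1 US=1 PS=0]
  ⇒ phys 0x170E0  [2 reads]
#1 VA=0x280355E (r,kernel):
  L0: frame=0x13 idx=20 entry=0x18007 [P=1 RW=1 US=1 PS=0]
  L1: frame=0x18 idx=3 entry=0x1C007 [P=1 RW=1 US=1 PS=0]
  ⇒ phys 0x1C55E  [2 reads]

Access #0 fault: NONE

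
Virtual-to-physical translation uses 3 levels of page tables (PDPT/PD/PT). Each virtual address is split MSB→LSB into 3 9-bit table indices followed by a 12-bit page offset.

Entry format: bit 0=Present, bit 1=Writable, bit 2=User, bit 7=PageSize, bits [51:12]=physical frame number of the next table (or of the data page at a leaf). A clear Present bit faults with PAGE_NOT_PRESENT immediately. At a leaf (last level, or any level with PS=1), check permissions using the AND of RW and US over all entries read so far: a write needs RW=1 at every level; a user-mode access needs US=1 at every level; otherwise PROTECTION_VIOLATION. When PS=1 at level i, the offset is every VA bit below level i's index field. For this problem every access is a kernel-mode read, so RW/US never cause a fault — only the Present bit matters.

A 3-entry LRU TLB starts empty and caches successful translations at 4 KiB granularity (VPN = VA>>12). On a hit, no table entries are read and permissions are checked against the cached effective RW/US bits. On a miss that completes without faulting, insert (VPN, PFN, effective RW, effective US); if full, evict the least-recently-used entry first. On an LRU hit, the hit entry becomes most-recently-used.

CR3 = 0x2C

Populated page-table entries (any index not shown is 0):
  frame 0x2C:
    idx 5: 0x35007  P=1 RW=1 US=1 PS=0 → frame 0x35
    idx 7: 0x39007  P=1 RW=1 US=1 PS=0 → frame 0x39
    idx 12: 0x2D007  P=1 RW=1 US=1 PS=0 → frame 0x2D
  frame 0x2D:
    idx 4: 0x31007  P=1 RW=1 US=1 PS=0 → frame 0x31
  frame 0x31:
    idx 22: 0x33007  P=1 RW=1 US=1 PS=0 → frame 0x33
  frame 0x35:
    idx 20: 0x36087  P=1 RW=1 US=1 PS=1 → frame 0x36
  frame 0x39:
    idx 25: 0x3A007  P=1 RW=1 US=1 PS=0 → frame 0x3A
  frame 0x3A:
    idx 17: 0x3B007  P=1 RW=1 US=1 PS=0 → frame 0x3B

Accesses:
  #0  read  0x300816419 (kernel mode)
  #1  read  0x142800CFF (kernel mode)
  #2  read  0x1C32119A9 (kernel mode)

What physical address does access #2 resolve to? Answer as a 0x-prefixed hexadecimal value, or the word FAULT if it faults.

Per-access translation:
#0 VA=0x300816419 (r,kernel):
  [0] read 0x2C idx=12: raw=0x2D007 flags P=1 W=1 U=1 S=0
  [1] read 0x2D idx=4: raw=0x31007 flags P=1 W=1 U=1 S=0
  [2] read 0x31 idx=22: raw=0x33007 flags P=1 W=1 U=1 S=0
  ✓ 0x33419  — 3 lookups
#1 VA=0x142800CFF (r,kernel):
  [0] read 0x2C idx=5: raw=0x35007 flags P=1 W=1 U=1 S=0
  [1] read 0x35 idx=20: raw=0x36087 flags P=1 W=1 U=1 S=1
  ✓ 0x36CFF (huge @L1)  — 2 lookups
#2 VA=0x1C32119A9 (r,kernel):
  [0] read 0x2C idx=7: raw=0x39007 flags P=1 W=1 U=1 S=0
  [1] read 0x39 idx=25: raw=0x3A007 flags P=1 W=1 U=1 S=0
  [2] read 0x3A idx=17: raw=0x3B007 flags P=1 W=1 U=1 S=0
  ✓ 0x3B9A9  — 3 lookups

Access #2 PA: 0x3B9A9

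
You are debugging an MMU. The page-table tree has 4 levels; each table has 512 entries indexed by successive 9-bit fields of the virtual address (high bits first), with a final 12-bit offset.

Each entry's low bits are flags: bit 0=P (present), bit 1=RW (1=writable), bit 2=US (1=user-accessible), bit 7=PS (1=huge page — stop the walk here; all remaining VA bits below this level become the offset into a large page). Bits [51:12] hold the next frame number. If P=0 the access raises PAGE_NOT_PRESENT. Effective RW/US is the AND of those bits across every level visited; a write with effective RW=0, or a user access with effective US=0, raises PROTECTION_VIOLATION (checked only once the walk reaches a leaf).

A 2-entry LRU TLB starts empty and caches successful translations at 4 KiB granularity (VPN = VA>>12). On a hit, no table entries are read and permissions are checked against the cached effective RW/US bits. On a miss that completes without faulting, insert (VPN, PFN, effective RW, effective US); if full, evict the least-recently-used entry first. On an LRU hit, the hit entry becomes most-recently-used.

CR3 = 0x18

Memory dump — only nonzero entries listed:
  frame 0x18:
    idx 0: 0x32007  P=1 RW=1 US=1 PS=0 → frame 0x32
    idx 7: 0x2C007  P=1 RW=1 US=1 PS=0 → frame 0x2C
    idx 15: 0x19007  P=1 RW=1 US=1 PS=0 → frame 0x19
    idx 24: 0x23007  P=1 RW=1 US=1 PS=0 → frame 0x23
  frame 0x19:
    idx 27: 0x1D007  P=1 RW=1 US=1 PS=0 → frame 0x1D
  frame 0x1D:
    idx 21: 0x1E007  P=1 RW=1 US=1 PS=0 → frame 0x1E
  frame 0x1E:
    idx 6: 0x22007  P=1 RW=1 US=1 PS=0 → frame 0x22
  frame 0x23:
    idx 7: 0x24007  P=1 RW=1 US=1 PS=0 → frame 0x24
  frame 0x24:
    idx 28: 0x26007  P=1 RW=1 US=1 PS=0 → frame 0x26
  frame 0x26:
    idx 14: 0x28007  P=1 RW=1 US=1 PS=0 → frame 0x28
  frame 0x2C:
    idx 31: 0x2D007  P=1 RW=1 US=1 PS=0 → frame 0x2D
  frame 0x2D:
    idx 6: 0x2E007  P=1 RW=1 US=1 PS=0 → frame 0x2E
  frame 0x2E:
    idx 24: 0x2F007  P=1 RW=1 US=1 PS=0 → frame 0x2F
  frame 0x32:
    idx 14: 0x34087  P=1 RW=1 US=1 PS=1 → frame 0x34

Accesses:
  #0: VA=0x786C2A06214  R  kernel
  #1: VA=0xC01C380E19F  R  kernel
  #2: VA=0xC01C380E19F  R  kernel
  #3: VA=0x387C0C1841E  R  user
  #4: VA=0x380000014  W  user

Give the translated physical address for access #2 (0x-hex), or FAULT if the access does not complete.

Per-access translation:
#0 VA=0x786C2A06214 (r,kernel):
  [0] read 0x18 idx=15: raw=0x19007 flags P=1 W=1 U=1 S=0
  [1] read 0x19 idx=27: raw=0x1D007 flags P=1 W=1 U=1 S=0
  [2] read 0x1D idx=21: raw=0x1E007 flags P=1 W=1 U=1 S=0
  [3] read 0x1E idx=6: raw=0x22007 flags P=1 W=1 U=1 S=0
  → PA=0x22214  (4 entries read)
#1 VA=0xC01C380E19F (r,kernel):
  [0] read 0x18 idx=24: raw=0x23007 flags P=1 W=1 U=1 S=0
  [1] read 0x23 idx=7: raw=0x24007 flags P=1 W=1 U=1 S=0
  [2] read 0x24 idx=28: raw=0x26007 flags P=1 W=1 U=1 S=0
  [3] read 0x26 idx=14: raw=0x28007 flags P=1 W=1 U=1 S=0
  → PA=0x2819F  (4 entries read)
#2 VA=0xC01C380E19F (r,kernel):
  TLB hit vpn=0xC01C380E → PA=0x2819F
#3 VA=0x387C0C1841E (r,user):
  [0] read 0x18 idx=7: raw=0x2C007 flags P=1 W=1 U=1 S=0
  [1] read 0x2C idx=31: raw=0x2D007 flags P=1 W=1 U=1 S=0
  [2] read 0x2D idx=6: raw=0x2E007 flags P=1 W=1 U=1 S=0
  [3] read 0x2E idx=24: raw=0x2F007 flags P=1 W=1 U=1 S=0
  → PA=0x2F41E  (4 entries read)
#4 VA=0x380000014 (w,user):
  [0] read 0x18 idx=0: raw=0x32007 flags P=1 W=1 U=1 S=0
  [1] read 0x32 idx=14: raw=0x34087 flags P=1 W=1 U=1 S=1
  → PA=0x34014 (huge @L1)  (2 entries read)

Access #2 PA: 0x2819F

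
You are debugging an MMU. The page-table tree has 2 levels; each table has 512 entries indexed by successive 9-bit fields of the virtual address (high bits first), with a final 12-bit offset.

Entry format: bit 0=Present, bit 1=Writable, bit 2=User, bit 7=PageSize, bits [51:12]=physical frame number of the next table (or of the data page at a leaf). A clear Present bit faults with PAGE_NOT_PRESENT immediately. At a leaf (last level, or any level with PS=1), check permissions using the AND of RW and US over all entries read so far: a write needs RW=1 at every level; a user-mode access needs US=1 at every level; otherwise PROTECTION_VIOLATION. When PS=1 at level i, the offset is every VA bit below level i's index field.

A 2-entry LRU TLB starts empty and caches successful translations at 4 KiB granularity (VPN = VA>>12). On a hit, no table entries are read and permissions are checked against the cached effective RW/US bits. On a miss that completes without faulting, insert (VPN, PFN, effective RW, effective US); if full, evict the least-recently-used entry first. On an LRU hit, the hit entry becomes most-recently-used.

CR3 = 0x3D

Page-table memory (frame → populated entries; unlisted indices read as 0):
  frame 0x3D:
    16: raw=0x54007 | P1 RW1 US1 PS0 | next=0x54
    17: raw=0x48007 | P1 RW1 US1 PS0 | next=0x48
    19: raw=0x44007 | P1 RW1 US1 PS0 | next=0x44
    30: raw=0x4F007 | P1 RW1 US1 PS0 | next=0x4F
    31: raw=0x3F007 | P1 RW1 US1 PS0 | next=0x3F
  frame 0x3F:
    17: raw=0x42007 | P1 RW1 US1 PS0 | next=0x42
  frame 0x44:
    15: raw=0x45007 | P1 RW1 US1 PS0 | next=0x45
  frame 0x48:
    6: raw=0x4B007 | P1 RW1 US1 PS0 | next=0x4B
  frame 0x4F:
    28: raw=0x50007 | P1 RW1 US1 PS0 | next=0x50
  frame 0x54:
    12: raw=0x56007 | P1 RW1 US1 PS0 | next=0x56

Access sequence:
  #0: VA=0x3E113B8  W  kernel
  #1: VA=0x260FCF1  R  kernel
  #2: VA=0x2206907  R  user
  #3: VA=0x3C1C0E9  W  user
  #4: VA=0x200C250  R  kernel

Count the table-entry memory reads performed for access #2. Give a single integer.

Walk each access:
#0 VA=0x3E113B8 (w,kernel):
  L0: frame=0x3D idx=31 entry=0x3F007 [P=1 RW=1 US=1 PS=0]
  L1: frame=0x3F idx=17 entry=0x42007 [P=1 RW=1 US=1 PS=0]
  ✓ 0x423B8  — 2 lookups
#1 VA=0x260FCF1 (r,kernel):
  L0: frame=0x3D idx=19 entry=0x44007 [P=1 RW=1 US=1 PS=0]
  L1: frame=0x44 idx=15 entry=0x45007 [P=1 RW=1 US=1 PS=0]
  ✓ 0x45CF1  — 2 lookups
#2 VA=0x2206907 (r,user):
  L0: frame=0x3D idx=17 entry=0x48007 [P=1 RW=1 US=1 PS=0]
  L1: frame=0x48 idx=6 entry=0x4B007 [P=1 RW=1 US=1 PS=0]
  ✓ 0x4B907  — 2 lookups
#3 VA=0x3C1C0E9 (w,user):
  L0: frame=0x3D idx=30 entry=0x4F007 [P=1 RW=1 US=1 PS=0]
  L1: frame=0x4F idx=28 entry=0x50007 [P=1 RW=1 US=1 PS=0]
  ✓ 0x500E9  — 2 lookups
#4 VA=0x200C250 (r,kernel):
  L0: frame=0x3D idx=16 entry=0x54007 [P=1 RW=1 US=1 PS=0]
  L1: frame=0x54 idx=12 entry=0x56007 [P=1 RW=1 US=1 PS=0]
  ✓ 0x56250  — 2 lookups

Entries read for #2: 2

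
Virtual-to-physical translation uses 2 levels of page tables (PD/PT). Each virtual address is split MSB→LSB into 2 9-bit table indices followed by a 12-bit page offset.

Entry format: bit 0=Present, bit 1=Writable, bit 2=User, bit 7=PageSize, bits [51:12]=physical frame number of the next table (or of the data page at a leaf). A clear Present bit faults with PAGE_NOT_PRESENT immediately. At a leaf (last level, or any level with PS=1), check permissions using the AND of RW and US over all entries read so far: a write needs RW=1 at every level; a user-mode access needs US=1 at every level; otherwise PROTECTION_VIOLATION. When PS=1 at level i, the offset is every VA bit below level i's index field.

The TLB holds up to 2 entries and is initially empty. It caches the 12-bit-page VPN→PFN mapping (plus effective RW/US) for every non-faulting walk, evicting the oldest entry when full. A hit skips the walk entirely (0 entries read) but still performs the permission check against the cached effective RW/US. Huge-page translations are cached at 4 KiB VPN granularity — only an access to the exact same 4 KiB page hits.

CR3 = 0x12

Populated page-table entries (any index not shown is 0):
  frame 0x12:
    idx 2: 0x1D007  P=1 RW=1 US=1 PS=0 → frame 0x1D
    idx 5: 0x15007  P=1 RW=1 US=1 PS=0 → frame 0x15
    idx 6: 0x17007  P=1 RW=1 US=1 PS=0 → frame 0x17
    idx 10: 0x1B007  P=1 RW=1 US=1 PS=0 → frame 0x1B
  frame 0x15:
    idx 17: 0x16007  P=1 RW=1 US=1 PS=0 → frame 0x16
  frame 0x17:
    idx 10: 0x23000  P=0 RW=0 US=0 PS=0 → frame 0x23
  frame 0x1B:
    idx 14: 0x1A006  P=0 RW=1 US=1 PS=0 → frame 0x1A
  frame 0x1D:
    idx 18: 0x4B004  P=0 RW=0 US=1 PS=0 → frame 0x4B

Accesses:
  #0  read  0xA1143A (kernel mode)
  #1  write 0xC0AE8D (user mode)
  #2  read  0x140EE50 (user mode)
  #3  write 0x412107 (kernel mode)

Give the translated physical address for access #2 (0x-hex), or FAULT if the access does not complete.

Per-access translation:
#0 VA=0xA1143A (r,kernel):
  [0] read 0x12 idx=5: raw=0x15007 flags P=1 W=1 U=1 S=0
  [1] read 0x15 idx=17: raw=0x16007 flags P=1 W=1 U=1 S=0
  ✓ 0x1643A  — 2 lookups
#1 VA=0xC0AE8D (w,user):
  [0] read 0x12 idx=6: raw=0x17007 flags P=1 W=1 U=1 S=0
  [1] read 0x17 idx=10: raw=0x23000 flags P=0 W=0 U=0 S=0
  ✗ PAGE_NOT_PRESENT  [2 reads]
#2 VA=0x140EE50 (r,user):
  [0] read 0x12 idx=10: raw=0x1B007 flags P=1 W=1 U=1 S=0
  [1] read 0x1B idx=14: raw=0x1A006 flags P=0 W=1 U=1 S=0
  ✗ PAGE_NOT_PRESENT  [2 reads]
#3 VA=0x412107 (w,kernel):
  [0] read 0x12 idx=2: raw=0x1D007 flags P=1 W=1 U=1 S=0
  [1] read 0x1D idx=18: raw=0x4B004 flags P=0 W=0 U=1 S=0
  ✗ PAGE_NOT_PRESENT  [2 reads]

Access #2 PA: FAULT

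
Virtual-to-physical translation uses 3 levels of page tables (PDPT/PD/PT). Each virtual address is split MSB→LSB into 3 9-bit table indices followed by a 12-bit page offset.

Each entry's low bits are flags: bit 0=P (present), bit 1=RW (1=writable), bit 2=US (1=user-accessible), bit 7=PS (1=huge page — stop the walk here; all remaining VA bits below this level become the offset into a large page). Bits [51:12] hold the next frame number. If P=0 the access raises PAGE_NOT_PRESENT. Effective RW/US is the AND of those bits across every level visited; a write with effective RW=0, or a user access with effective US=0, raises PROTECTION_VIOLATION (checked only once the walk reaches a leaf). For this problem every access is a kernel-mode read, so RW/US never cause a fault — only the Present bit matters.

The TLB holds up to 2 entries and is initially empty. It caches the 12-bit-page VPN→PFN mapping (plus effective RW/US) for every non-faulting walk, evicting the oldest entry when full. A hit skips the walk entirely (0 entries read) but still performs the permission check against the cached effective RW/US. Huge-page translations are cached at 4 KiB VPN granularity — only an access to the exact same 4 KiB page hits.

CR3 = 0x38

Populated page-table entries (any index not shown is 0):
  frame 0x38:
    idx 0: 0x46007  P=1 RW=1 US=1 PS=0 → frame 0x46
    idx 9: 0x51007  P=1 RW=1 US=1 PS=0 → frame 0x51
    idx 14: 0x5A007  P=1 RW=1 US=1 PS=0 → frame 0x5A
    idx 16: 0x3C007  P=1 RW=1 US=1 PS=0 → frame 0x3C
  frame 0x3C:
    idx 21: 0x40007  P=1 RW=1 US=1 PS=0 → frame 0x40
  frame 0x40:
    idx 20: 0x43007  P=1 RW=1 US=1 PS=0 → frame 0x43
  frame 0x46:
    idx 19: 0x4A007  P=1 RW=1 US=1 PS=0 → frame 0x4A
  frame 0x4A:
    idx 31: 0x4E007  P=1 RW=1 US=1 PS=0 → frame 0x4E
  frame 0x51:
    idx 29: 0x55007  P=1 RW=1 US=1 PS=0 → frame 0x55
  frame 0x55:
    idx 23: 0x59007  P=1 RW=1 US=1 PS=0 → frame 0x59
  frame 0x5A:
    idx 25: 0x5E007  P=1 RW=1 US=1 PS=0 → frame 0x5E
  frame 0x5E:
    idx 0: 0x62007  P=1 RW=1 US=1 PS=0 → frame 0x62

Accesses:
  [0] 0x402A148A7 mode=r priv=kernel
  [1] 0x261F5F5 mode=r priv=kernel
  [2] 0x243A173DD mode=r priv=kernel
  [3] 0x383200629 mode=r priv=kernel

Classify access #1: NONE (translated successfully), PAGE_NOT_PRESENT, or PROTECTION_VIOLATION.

Walk each access:
#0 VA=0x402A148A7 (r,kernel):
  [0] read 0x38 idx=16: raw=0x3C007 flags P=1 W=1 U=1 S=0
  [1] read 0x3C idx=21: raw=0x40007 flags P=1 W=1 U=1 S=0
  [2] read 0x40 idx=20: raw=0x43007 flags P=1 W=1 U=1 S=0
  → PA=0x438A7  (3 entries read)
#1 VA=0x261F5F5 (r,kernel):
  [0] read 0x38 idx=0: raw=0x46007 flags P=1 W=1 U=1 S=0
  [1] read 0x46 idx=19: raw=0x4A007 flags P=1 W=1 U=1 S=0
  [2] read 0x4A idx=31: raw=0x4E007 flags P=1 W=1 U=1 S=0
  → PA=0x4E5F5  (3 entries read)
#2 VA=0x243A173DD (r,kernel):
  [0] read 0x38 idx=9: raw=0x51007 flags P=1 W=1 U=1 S=0
  [1] read 0x51 idx=29: raw=0x55007 flags P=1 W=1 U=1 S=0
  [2] read 0x55 idx=23: raw=0x59007 flags P=1 W=1 U=1 S=0
  → PA=0x593DD  (3 entries read)
#3 VA=0x383200629 (r,kernel):
  [0] read 0x38 idx=14: raw=0x5A007 flags P=1 W=1 U=1 S=0
  [1] read 0x5A idx=25: raw=0x5E007 flags P=1 W=1 U=1 S=0
  [2] read 0x5E idx=0: raw=0x62007 flags P=1 W=1 U=1 S=0
  → PA=0x62629  (3 entries read)

Access #1 fault: NONE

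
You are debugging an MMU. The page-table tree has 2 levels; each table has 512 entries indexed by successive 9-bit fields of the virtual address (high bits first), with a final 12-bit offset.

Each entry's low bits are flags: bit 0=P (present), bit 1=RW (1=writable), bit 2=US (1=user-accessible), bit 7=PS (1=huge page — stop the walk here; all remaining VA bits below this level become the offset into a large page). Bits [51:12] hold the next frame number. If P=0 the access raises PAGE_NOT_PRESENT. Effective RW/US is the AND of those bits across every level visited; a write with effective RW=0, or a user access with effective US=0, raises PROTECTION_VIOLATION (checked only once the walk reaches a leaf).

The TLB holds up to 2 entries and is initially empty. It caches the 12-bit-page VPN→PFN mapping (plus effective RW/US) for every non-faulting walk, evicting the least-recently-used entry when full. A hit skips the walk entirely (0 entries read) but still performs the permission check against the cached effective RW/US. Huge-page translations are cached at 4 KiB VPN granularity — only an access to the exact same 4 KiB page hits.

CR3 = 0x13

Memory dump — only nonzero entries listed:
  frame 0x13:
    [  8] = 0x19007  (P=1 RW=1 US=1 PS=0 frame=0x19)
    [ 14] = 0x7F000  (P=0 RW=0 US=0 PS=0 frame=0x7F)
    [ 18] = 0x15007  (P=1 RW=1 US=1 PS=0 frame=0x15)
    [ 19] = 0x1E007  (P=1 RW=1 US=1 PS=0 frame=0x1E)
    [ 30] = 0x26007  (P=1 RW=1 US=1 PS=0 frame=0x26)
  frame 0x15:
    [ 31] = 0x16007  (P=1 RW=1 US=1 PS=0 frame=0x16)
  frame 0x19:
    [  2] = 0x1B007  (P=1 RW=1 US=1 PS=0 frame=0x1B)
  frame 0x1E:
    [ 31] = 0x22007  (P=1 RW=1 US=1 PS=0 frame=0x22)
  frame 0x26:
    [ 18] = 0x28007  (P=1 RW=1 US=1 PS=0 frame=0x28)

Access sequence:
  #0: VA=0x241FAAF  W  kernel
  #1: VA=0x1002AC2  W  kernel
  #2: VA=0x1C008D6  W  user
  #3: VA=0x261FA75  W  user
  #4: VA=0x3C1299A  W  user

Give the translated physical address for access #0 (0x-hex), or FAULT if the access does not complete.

Trace:
#0 VA=0x241FAAF (w,kernel):
  L0: frame=0x13 idx=18 entry=0x15007 [P=1 RW=1 US=1 PS=0]
  L1: frame=0x15 idx=31 entry=0x16007 [P=1 RW=1 US=1 PS=0]
  ⇒ phys 0x16AAF  [2 reads]
#1 VA=0x1002AC2 (w,kernel):
  L0: frame=0x13 idx=8 entry=0x19007 [P=1 RW=1 US=1 PS=0]
  L1: frame=0x19 idx=2 entry=0x1B007 [P=1 RW=1 US=1 PS=0]
  ⇒ phys 0x1BAC2  [2 reads]
#2 VA=0x1C008D6 (w,user):
  L0: frame=0x13 idx=14 entry=0x7F000 [P=0 RW=0 US=0 PS=0]
  ✗ PAGE_NOT_PRESENT  [1 reads]
#3 VA=0x261FA75 (w,user):
  L0: frame=0x13 idx=19 entry=0x1E007 [P=1 RW=1 US=1 PS=0]
  L1: frame=0x1E idx=31 entry=0x22007 [P=1 RW=1 US=1 PS=0]
  ⇒ phys 0x22A75  [2 reads]
#4 VA=0x3C1299A (w,user):
  L0: frame=0x13 idx=30 entry=0x26007 [P=1 RW=1 US=1 PS=0]
  L1: frame=0x26 idx=18 entry=0x28007 [P=1 RW=1 US=1 PS=0]
  ⇒ phys 0x2899A  [2 reads]

Access #0 PA: 0x16AAF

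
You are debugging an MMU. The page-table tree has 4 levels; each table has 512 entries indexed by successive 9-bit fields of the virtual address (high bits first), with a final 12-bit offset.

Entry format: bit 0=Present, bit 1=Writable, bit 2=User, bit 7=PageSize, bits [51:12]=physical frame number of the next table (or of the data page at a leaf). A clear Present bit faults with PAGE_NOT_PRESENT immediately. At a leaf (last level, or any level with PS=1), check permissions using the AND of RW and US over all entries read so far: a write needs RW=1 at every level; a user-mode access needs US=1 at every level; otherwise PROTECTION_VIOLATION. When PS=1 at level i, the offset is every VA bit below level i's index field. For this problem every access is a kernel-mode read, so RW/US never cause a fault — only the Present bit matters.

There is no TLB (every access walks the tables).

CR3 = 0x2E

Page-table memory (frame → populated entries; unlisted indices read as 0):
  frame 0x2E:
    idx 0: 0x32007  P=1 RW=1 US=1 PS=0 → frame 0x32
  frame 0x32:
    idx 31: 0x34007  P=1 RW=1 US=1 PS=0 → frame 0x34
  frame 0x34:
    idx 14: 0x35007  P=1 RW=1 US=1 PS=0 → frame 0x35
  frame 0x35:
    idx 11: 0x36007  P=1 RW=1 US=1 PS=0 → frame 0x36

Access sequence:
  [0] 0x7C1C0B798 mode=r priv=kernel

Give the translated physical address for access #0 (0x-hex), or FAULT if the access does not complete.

Trace:
#0 VA=0x7C1C0B798 (r,kernel):
  [0] read 0x2E idx=0: raw=0x32007 flags P=1 W=1 U=1 S=0
  [1] read 0x32 idx=31: raw=0x34007 flags P=1 W=1 U=1 S=0
  [2] read 0x34 idx=14: raw=0x35007 flags P=1 W=1 U=1 S=0
  [3] read 0x35 idx=11: raw=0x36007 flags P=1 W=1 U=1 S=0
  → PA=0x36798  (4 entries read)

Access #0 PA: 0x36798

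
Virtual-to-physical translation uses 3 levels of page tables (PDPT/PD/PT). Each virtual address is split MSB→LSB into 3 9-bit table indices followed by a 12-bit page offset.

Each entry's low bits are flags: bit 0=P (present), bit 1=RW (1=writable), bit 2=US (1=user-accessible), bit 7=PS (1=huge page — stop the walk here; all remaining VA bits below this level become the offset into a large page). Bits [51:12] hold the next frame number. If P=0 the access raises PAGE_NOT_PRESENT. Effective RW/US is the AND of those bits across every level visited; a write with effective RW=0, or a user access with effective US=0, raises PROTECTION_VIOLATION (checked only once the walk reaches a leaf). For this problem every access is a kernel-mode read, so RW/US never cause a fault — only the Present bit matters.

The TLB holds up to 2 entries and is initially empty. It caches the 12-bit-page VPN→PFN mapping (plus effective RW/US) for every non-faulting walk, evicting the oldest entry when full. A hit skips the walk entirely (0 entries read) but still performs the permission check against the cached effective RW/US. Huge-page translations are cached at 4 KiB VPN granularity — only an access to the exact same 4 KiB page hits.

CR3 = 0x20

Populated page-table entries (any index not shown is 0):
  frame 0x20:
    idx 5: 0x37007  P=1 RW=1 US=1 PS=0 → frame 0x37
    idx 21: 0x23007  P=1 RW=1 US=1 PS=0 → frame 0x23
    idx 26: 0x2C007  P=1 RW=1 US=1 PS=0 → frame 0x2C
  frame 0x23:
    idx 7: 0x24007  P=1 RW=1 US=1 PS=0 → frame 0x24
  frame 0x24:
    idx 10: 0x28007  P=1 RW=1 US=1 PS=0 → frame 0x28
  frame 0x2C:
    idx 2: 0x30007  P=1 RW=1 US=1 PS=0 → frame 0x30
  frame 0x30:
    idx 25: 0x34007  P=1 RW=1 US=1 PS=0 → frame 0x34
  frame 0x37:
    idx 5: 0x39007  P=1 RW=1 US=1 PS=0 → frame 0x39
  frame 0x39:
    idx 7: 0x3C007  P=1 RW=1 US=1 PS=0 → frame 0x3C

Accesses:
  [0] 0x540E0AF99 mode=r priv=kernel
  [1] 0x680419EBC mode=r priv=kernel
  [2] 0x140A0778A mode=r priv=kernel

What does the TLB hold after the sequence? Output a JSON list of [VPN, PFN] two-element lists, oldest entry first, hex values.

Walk each access:
#0 VA=0x540E0AF99 (r,kernel):
  lvl0: tbl 0x20, slot 21 ⇒ 0x23007 (P1/RW1/US1/PS0)
  lvl1: tbl 0x23, slot 7 ⇒ 0x24007 (P1/RW1/US1/PS0)
  lvl2: tbl 0x24, slot 10 ⇒ 0x28007 (P1/RW1/US1/PS0)
  ✓ 0x28F99  — 3 lookups
#1 VA=0x680419EBC (r,kernel):
  lvl0: tbl 0x20, slot 26 ⇒ 0x2C007 (P1/RW1/US1/PS0)
  lvl1: tbl 0x2C, slot 2 ⇒ 0x30007 (P1/RW1/US1/PS0)
  lvl2: tbl 0x30, slot 25 ⇒ 0x34007 (P1/RW1/US1/PS0)
  ✓ 0x34EBC  — 3 lookups
#2 VA=0x140A0778A (r,kernel):
  lvl0: tbl 0x20, slot 5 ⇒ 0x37007 (P1/RW1/US1/PS0)
  lvl1: tbl 0x37, slot 5 ⇒ 0x39007 (P1/RW1/US1/PS0)
  lvl2: tbl 0x39, slot 7 ⇒ 0x3C007 (P1/RW1/US1/PS0)
  ✓ 0x3C78A  — 3 lookups

TLB: [["0x680419", "0x34"], ["0x140A07", "0x3C"]]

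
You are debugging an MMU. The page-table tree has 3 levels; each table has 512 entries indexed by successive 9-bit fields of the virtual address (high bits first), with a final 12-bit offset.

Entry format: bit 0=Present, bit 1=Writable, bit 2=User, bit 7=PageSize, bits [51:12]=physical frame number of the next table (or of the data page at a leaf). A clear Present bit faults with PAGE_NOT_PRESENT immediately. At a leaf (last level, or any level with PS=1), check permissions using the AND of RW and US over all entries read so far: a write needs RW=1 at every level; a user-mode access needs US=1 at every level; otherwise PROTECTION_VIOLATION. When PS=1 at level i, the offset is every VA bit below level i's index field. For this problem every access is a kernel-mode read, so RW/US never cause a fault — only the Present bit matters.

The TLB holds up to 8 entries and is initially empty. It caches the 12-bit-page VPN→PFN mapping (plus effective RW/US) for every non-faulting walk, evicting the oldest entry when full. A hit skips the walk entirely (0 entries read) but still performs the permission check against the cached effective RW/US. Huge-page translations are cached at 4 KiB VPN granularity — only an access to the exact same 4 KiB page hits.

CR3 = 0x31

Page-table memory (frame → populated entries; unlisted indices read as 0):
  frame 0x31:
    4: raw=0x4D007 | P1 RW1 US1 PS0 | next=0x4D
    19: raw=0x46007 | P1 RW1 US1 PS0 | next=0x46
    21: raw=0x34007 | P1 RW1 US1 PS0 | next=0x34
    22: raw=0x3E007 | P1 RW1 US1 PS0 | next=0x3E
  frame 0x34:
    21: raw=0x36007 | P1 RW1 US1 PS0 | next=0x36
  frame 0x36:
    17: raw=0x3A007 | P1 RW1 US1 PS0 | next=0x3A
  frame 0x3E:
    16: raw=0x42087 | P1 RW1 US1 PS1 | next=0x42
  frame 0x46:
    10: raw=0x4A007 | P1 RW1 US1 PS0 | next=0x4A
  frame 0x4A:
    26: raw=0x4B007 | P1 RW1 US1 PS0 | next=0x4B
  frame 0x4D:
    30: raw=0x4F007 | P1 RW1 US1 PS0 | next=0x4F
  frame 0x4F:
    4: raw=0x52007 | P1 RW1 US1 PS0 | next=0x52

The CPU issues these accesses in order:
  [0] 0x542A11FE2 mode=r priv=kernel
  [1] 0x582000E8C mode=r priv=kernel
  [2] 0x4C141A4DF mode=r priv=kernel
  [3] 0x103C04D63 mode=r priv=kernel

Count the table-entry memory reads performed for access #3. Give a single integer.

Trace:
#0 VA=0x542A11FE2 (r,kernel):
  [0] read 0x31 idx=21: raw=0x34007 flags P=1 W=1 U=1 S=0
  [1] read 0x34 idx=21: raw=0x36007 flags P=1 W=1 U=1 S=0
  [2] read 0x36 idx=17: raw=0x3A007 flags P=1 W=1 U=1 S=0
  ✓ 0x3AFE2  — 3 lookups
#1 VA=0x582000E8C (r,kernel):
  [0] read 0x31 idx=22: raw=0x3E007 flags P=1 W=1 U=1 S=0
  [1] read 0x3E idx=16: raw=0x42087 flags P=1 W=1 U=1 S=1
  ✓ 0x42E8C (huge @L1)  — 2 lookups
#2 VA=0x4C141A4DF (r,kernel):
  [0] read 0x31 idx=19: raw=0x46007 flags P=1 W=1 U=1 S=0
  [1] read 0x46 idx=10: raw=0x4A007 flags P=1 W=1 U=1 S=0
  [2] read 0x4A idx=26: raw=0x4B007 flags P=1 W=1 U=1 S=0
  ✓ 0x4B4DF  — 3 lookups
#3 VA=0x103C04D63 (r,kernel):
  [0] read 0x31 idx=4: raw=0x4D007 flags P=1 W=1 U=1 S=0
  [1] read 0x4D idx=30: raw=0x4F007 flags P=1 W=1 U=1 S=0
  [2] read 0x4F idx=4: raw=0x52007 flags P=1 W=1 U=1 S=0
  ✓ 0x52D63  — 3 lookups

Entries read for #3: 3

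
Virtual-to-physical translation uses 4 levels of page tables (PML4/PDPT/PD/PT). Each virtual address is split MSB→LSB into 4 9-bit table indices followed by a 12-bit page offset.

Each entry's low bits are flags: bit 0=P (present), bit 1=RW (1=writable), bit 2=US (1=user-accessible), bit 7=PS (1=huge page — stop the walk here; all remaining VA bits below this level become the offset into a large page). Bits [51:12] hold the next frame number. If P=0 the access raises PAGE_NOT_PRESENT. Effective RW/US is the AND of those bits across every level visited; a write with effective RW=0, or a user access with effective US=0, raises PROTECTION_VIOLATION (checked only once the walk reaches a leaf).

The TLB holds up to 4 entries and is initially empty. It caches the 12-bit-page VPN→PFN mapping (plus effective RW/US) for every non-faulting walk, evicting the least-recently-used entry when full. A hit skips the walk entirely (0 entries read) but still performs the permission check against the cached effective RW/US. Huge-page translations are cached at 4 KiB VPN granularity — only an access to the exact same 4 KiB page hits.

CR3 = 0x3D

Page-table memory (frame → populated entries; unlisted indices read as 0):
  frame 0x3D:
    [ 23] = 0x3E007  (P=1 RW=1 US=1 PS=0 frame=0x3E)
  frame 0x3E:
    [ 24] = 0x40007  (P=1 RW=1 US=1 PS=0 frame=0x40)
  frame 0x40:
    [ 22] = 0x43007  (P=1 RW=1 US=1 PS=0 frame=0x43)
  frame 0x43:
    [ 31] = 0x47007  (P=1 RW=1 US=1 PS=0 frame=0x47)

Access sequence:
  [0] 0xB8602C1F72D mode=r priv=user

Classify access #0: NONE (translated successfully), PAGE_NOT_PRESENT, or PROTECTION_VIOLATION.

Walk each access:
#0 VA=0xB8602C1F72D (r,user):
  lvl0: tbl 0x3D, slot 23 ⇒ 0x3E007 (P1/RW1/US1/PS0)
  lvl1: tbl 0x3E, slot 24 ⇒ 0x40007 (P1/RW1/US1/PS0)
  lvl2: tbl 0x40, slot 22 ⇒ 0x43007 (P1/RW1/US1/PS0)
  lvl3: tbl 0x43, slot 31 ⇒ 0x47007 (P1/RW1/US1/PS0)
  ✓ 0x4772D  — 4 lookups

Access #0 fault: NONE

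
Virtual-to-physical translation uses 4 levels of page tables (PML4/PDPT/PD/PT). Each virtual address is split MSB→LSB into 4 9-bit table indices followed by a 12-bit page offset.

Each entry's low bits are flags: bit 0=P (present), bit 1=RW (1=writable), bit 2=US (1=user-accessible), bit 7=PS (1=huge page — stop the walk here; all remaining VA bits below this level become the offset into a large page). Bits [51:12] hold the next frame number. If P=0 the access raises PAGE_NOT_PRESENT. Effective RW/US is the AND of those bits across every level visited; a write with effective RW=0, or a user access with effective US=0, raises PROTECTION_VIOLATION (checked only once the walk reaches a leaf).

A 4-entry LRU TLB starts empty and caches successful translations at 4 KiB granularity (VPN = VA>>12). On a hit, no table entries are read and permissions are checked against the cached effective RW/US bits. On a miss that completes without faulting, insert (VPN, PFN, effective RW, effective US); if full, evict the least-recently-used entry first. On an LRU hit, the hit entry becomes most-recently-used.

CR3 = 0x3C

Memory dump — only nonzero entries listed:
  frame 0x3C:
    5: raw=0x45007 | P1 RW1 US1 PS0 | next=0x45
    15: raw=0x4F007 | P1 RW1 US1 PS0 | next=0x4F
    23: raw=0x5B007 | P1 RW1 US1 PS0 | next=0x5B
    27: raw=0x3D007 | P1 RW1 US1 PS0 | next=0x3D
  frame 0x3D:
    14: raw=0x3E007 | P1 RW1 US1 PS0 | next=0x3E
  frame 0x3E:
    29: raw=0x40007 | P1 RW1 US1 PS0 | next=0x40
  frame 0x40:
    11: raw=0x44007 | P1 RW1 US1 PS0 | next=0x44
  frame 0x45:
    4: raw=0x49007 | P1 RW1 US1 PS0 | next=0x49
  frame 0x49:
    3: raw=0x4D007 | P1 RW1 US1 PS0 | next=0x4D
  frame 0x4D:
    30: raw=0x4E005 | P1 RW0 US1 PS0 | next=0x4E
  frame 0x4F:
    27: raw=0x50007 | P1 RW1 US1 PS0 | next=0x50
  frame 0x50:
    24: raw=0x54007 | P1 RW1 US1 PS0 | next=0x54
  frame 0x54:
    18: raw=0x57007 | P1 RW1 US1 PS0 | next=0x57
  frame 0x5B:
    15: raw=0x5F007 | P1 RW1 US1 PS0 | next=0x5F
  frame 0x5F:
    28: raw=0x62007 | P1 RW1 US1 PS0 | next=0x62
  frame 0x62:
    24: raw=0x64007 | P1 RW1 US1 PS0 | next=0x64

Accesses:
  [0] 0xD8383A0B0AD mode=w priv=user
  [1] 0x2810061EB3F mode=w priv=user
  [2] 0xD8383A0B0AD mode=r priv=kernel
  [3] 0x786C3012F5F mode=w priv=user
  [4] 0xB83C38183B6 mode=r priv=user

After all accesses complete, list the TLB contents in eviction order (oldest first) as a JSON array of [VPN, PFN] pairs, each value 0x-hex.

Per-access translation:
#0 VA=0xD8383A0B0AD (w,user):
  L0: frame=0x3C idx=27 entry=0x3D007 [P=1 RW=1 US=1 PS=0]
  L1: frame=0x3D idx=14 entry=0x3E007 [P=1 RW=1 US=1 PS=0]
  L2: frame=0x3E idx=29 entry=0x40007 [P=1 RW=1 US=1 PS=0]
  L3: frame=0x40 idx=11 entry=0x44007 [P=1 RW=1 US=1 PS=0]
  → PA=0x440AD  (4 entries read)
#1 VA=0x2810061EB3F (w,user):
  L0: frame=0x3C idx=5 entry=0x45007 [P=1 RW=1 US=1 PS=0]
  L1: frame=0x45 idx=4 entry=0x49007 [P=1 RW=1 US=1 PS=0]
  L2: frame=0x49 idx=3 entry=0x4D007 [P=1 RW=1 US=1 PS=0]
  L3: frame=0x4D idx=30 entry=0x4E005 [P=1 RW=0 US=1 PS=0]
  ✗ PROTECTION_VIOLATION  [4 reads]
#2 VA=0xD8383A0B0AD (r,kernel):
  TLB hit vpn=0xD8383A0B → PA=0x440AD
#3 VA=0x786C3012F5F (w,user):
  L0: frame=0x3C idx=15 entry=0x4F007 [P=1 RW=1 US=1 PS=0]
  L1: frame=0x4F idx=27 entry=0x50007 [P=1 RW=1 US=1 PS=0]
  L2: frame=0x50 idx=24 entry=0x54007 [P=1 RW=1 US=1 PS=0]
  L3: frame=0x54 idx=18 entry=0x57007 [P=1 RW=1 US=1 PS=0]
  → PA=0x57F5F  (4 entries read)
#4 VA=0xB83C38183B6 (r,user):
  L0: frame=0x3C idx=23 entry=0x5B007 [P=1 RW=1 US=1 PS=0]
  L1: frame=0x5B idx=15 entry=0x5F007 [P=1 RW=1 US=1 PS=0]
  L2: frame=0x5F idx=28 entry=0x62007 [P=1 RW=1 US=1 PS=0]
  L3: frame=0x62 idx=24 entry=0x64007 [P=1 RW=1 US=1 PS=0]
  → PA=0x643B6  (4 entries read)

TLB: [["0xD8383A0B", "0x44"], ["0x786C3012", "0x57"], ["0xB83C3818", "0x64"]]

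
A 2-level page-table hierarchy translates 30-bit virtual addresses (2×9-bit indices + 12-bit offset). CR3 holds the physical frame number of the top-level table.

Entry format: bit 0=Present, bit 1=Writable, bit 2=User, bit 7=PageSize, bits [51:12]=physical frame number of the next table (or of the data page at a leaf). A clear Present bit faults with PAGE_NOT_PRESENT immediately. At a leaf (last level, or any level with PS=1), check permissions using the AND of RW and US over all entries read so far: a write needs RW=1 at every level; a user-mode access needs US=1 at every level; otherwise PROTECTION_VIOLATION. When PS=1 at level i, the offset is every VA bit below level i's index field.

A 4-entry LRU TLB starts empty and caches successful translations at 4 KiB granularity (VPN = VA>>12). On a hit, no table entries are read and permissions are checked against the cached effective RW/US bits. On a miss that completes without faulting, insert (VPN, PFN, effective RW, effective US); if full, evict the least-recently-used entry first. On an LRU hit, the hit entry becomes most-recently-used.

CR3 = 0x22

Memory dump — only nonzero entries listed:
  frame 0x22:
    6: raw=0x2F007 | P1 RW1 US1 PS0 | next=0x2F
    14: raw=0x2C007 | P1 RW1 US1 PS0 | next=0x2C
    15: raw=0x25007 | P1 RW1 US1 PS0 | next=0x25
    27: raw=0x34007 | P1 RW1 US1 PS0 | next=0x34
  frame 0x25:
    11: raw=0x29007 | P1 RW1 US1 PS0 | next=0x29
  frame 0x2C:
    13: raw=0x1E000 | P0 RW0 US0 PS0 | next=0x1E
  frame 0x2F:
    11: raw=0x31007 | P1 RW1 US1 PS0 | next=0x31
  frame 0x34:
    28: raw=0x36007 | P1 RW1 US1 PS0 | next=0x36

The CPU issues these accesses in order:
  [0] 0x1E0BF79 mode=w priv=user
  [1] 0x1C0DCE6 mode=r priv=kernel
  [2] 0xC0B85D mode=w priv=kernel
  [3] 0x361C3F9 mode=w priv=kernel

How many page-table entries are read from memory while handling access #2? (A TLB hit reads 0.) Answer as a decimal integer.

Walk each access:
#0 VA=0x1E0BF79 (w,user):
  lvl0: tbl 0x22, slot 15 ⇒ 0x25007 (P1/RW1/US1/PS0)
  lvl1: tbl 0x25, slot 11 ⇒ 0x29007 (P1/RW1/US1/PS0)
  ✓ 0x29F79  — 2 lookups
#1 VA=0x1C0DCE6 (r,kernel):
  lvl0: tbl 0x22, slot 14 ⇒ 0x2C007 (P1/RW1/US1/PS0)
  lvl1: tbl 0x2C, slot 13 ⇒ 0x1E000 (P0/RW0/US0/PS0)
  ✗ PAGE_NOT_PRESENT  [2 reads]
#2 VA=0xC0B85D (w,kernel):
  lvl0: tbl 0x22, slot 6 ⇒ 0x2F007 (P1/RW1/US1/PS0)
  lvl1: tbl 0x2F, slot 11 ⇒ 0x31007 (P1/RW1/US1/PS0)
  ✓ 0x3185D  — 2 lookups
#3 VA=0x361C3F9 (w,kernel):
  lvl0: tbl 0x22, slot 27 ⇒ 0x34007 (P1/RW1/US1/PS0)
  lvl1: tbl 0x34, slot 28 ⇒ 0x36007 (P1/RW1/US1/PS0)
  ✓ 0x363F9  — 2 lookups

Entries read for #2: 2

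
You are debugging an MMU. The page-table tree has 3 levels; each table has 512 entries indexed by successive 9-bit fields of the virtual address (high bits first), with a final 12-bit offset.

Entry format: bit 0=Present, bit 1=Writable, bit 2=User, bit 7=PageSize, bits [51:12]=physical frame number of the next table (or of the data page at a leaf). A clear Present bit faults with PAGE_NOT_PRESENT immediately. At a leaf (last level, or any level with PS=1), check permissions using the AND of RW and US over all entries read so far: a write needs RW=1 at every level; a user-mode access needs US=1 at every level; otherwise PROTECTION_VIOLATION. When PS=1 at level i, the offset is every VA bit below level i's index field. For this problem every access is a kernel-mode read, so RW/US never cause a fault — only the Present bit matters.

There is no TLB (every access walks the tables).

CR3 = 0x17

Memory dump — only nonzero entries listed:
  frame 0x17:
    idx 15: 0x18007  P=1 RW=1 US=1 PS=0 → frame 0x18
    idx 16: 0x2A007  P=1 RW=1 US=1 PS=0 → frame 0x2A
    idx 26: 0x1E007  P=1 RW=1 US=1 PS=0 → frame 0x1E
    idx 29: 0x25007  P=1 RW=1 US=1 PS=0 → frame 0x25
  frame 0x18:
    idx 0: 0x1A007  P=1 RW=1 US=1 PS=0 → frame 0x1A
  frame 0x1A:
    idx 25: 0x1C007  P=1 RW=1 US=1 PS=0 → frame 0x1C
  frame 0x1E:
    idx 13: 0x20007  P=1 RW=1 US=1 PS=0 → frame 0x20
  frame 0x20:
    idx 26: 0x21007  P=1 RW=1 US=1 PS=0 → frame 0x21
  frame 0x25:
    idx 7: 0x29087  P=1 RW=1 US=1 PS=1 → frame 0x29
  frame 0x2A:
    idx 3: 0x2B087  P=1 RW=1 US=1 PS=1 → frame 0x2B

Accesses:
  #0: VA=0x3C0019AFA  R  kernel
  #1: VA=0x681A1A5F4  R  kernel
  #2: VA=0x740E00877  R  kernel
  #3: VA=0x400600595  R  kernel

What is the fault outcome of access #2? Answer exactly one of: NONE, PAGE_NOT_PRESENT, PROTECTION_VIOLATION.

Trace:
#0 VA=0x3C0019AFA (r,kernel):
  L0: frame=0x17 idx=15 entry=0x18007 [P=1 RW=1 US=1 PS=0]
  L1: frame=0x18 idx=0 entry=0x1A007 [P=1 RW=1 US=1 PS=0]
  L2: frame=0x1A idx=25 entry=0x1C007 [P=1 RW=1 US=1 PS=0]
  → PA=0x1CAFA  (3 entries read)
#1 VA=0x681A1A5F4 (r,kernel):
  L0: frame=0x17 idx=26 entry=0x1E007 [P=1 RW=1 US=1 PS=0]
  L1: frame=0x1E idx=13 entry=0x20007 [P=1 RW=1 US=1 PS=0]
  L2: frame=0x20 idx=26 entry=0x21007 [P=1 RW=1 US=1 PS=0]
  → PA=0x215F4  (3 entries read)
#2 VA=0x740E00877 (r,kernel):
  L0: frame=0x17 idx=29 entry=0x25007 [P=1 RW=1 US=1 PS=0]
  L1: frame=0x25 idx=7 entry=0x29087 [P=1 RW=1 US=1 PS=1]
  → PA=0x29877 (huge @L1)  (2 entries read)
#3 VA=0x400600595 (r,kernel):
  L0: frame=0x17 idx=16 entry=0x2A007 [P=1 RW=1 US=1 PS=0]
  L1: frame=0x2A idx=3 entry=0x2B087 [P=1 RW=1 US=1 PS=1]
  → PA=0x2B595 (huge @L1)  (2 entries read)

Access #2 fault: NONE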